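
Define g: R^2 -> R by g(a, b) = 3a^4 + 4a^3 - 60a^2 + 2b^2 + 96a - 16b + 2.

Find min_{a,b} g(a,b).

-862

g(a,b) separates as P(a) + Q(b) + 2, so its minimum is min P + min Q + 2.
P'(a) = 12(a - 2)(a - 1)(a + 4) vanishes at a ∈ {-4, 1, 2}; Q'(b) = 4b - 16 vanishes at b ∈ {4}.
Local minima of P (where P''>0): P(-4)=-832, P(2)=32. Local minima of Q: Q(4)=-32.
So the global minimum of g is P(-4) + Q(4) + 2 = -832 − 32 + 2 = -862, attained at (-4, 4).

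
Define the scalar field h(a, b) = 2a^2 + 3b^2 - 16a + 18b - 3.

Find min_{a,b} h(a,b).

-62

h(a,b) separates as P(a) + Q(b) − 3, so its minimum is min P + min Q − 3.
P'(a) = 4a - 16 vanishes at a ∈ {4}; Q'(b) = 6b + 18 vanishes at b ∈ {-3}.
Local minima of P (where P''>0): P(4)=-32. Local minima of Q: Q(-3)=-27.
So the global minimum of h is P(4) + Q(-3) − 3 = -32 − 27 − 3 = -62, attained at (4, -3).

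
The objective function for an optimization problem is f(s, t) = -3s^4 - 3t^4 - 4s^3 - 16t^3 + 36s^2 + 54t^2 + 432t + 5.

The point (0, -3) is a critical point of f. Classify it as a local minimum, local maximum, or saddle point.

The mixed partial ∂²f/∂s∂t is 0, so the Hessian at any point is diag(f_ss, f_tt) = diag(12(-3s^2 - 2s + 6), 12(-3t^2 - 8t + 9)).
At (0, -3): H = diag(72, 72).
Both eigenvalues are positive, so H is positive definite: a local minimum.

local minimum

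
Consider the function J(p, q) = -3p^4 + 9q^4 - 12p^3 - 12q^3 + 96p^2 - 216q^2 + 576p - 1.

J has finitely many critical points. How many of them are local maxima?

2

J separates as a function of p plus a function of q, so ∇J=0 decouples.
∂J/∂p = -12(p - 4)(p + 3)(p + 4) = 0 at p ∈ {-4, -3, 4}; ∂J/∂q = 36q(q - 4)(q + 3) = 0 at q ∈ {-3, 0, 4}.
The Hessian is diagonal: diag(J_pp, J_qq). Second derivatives: J_pp(-4)=-96, J_pp(-3)=84, J_pp(4)=-672; J_qq(-3)=756, J_qq(0)=-432, J_qq(4)=1008.
Local maxima occur where both diagonal entries negative: (-4, 0), (4, 0). Count: 2.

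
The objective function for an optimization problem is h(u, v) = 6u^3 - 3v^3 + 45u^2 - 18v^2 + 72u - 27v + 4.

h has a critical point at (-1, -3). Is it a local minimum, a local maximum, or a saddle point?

local minimum

The mixed partial ∂²h/∂u∂v is 0, so the Hessian at any point is diag(h_uu, h_vv) = diag(18(2u + 5), -18(v + 2)).
At (-1, -3): H = diag(54, 18).
Both eigenvalues are positive, so H is positive definite: a local minimum.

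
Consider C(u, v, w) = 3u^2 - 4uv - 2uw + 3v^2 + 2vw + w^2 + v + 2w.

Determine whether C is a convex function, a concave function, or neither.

C is quadratic, so its Hessian is the constant matrix H = [[6, -4, -2], [-4, 6, 2], [-2, 2, 2]].
Leading principal minors: 6, 20, 24.
All positive ⇒ H ≻ 0 ⇒ convex.

convex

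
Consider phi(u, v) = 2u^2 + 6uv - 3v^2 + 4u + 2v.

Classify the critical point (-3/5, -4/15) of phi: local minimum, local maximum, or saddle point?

saddle point

The Hessian of phi is constant: H = [[4, 6], [6, -6]].
det(H) = 4·(-6) − 6² = -60.
Since det(H) < 0, H is indefinite and the critical point is a saddle point.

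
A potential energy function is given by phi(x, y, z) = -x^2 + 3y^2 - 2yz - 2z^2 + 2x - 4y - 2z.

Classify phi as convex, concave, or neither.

neither

phi is quadratic, so its Hessian is the constant matrix H = [[-2, 0, 0], [0, 6, -2], [0, -2, -4]].
Leading principal minors: -2, -12, 56.
Neither pattern holds ⇒ H is indefinite ⇒ neither convex nor concave.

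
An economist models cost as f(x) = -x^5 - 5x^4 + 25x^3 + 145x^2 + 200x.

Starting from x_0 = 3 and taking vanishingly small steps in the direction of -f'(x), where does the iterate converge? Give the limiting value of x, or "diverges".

-1

f'(x) = -5(x - 4)(x + 1)(x + 2)(x + 5), so f'(3) = 800.
Gradient descent moves in the -f' direction, i.e. x is decreasing.
The nearest critical point in that direction is x = -1, where f'' = 100 > 0 (a local minimum). The iterate converges there.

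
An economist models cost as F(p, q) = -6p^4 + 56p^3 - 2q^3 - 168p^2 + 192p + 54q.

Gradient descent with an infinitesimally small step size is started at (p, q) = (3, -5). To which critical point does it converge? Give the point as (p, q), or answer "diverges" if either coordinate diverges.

F is separable, so gradient descent decouples: p follows -∂F/∂p, q follows -∂F/∂q.
∂F/∂p = -24(p - 4)(p - 2)(p - 1); at p=3 this is 48, so p decreases.
∂F/∂q = -6(q - 3)(q + 3); at q=-5 this is -96, so q increases.
p converges to its nearest critical value 2 (a local min of the p-part); q converges to -3. The iterate converges to (2, -3).

(2, -3)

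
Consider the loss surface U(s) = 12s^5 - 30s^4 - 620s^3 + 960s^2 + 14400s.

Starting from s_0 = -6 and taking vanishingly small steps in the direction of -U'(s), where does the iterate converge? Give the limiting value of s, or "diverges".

diverges

U'(s) = 60(s - 5)(s - 4)(s + 3)(s + 4), so U'(-6) = 39600.
Gradient descent moves in the -U' direction, i.e. s is decreasing.
There is no critical point below s=-6, and U' keeps the same sign, so the iterate runs off to −∞.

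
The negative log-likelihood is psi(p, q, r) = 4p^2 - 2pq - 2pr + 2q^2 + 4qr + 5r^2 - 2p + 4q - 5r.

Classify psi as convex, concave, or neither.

convex

psi is quadratic, so its Hessian is the constant matrix H = [[8, -2, -2], [-2, 4, 4], [-2, 4, 10]].
Leading principal minors: 8, 28, 168.
All positive ⇒ H ≻ 0 ⇒ convex.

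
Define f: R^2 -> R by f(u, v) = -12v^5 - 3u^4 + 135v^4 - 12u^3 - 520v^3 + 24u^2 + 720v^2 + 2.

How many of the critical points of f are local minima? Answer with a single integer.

2

f separates as a function of u plus a function of v, so ∇f=0 decouples.
∂f/∂u = -12u(u - 1)(u + 4) = 0 at u ∈ {-4, 0, 1}; ∂f/∂v = -60v(v - 4)(v - 3)(v - 2) = 0 at v ∈ {0, 2, 3, 4}.
The Hessian is diagonal: diag(f_uu, f_vv). Second derivatives: f_uu(-4)=-240, f_uu(0)=48, f_uu(1)=-60; f_vv(0)=1440, f_vv(2)=-240, f_vv(3)=180, f_vv(4)=-480.
Local minima occur where both diagonal entries positive: (0, 0), (0, 3). Count: 2.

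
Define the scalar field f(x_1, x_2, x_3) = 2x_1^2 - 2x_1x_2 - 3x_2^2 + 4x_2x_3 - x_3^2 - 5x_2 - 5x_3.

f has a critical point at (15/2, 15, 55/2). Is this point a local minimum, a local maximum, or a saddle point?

The Hessian is constant: H = [[4, -2, 0], [-2, -6, 4], [0, 4, -2]].
Leading principal minors: Δ₁ = 4, Δ₂ = -28, Δ₃ = -8.
The minors fit neither the all-positive nor the alternating-sign pattern, so H is indefinite: a saddle point.

saddle point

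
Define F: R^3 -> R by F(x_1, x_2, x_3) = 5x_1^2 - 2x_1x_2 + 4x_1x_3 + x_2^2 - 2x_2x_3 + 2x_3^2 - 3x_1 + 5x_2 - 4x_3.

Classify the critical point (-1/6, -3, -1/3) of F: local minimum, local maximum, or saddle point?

local minimum

The Hessian is constant: H = [[10, -2, 4], [-2, 2, -2], [4, -2, 4]].
Leading principal minors: Δ₁ = 10, Δ₂ = 16, Δ₃ = 24.
All leading minors are positive, so H is positive definite: a local minimum.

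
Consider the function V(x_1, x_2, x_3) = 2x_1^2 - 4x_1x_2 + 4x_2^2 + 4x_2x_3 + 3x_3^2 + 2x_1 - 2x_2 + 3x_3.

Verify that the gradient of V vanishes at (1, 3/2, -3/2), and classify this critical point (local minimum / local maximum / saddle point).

∇V = (4x_1 - 4x_2 + 2, -4x_1 + 8x_2 + 4x_3 - 2, 4x_2 + 6x_3 + 3); substituting (1, 3/2, -3/2) gives ∇V = (0, 0, 0), so (1, 3/2, -3/2) is indeed a critical point.
The Hessian is constant: H = [[4, -4, 0], [-4, 8, 4], [0, 4, 6]].
Leading principal minors: Δ₁ = 4, Δ₂ = 16, Δ₃ = 32.
All leading minors are positive, so H is positive definite: a local minimum.

local minimum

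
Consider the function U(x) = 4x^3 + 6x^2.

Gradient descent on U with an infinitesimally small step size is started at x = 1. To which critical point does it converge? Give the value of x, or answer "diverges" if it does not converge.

U'(x) = 12x(x + 1), so U'(1) = 24.
Gradient descent moves in the -U' direction, i.e. x is decreasing.
The nearest critical point in that direction is x = 0, where U'' = 12 > 0 (a local minimum). The iterate converges there.

0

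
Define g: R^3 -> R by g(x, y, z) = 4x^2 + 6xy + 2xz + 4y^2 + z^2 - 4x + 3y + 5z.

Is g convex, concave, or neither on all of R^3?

g is quadratic, so its Hessian is the constant matrix H = [[8, 6, 2], [6, 8, 0], [2, 0, 2]].
Leading principal minors: 8, 28, 24.
All positive ⇒ H ≻ 0 ⇒ convex.

convex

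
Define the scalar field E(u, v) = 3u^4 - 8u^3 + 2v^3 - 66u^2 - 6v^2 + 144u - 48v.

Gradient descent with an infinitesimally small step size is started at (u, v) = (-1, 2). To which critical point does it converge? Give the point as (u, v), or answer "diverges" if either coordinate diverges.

(-3, 4)

E is separable, so gradient descent decouples: u follows -∂E/∂u, v follows -∂E/∂v.
∂E/∂u = 12(u - 4)(u - 1)(u + 3); at u=-1 this is 240, so u decreases.
∂E/∂v = 6(v - 4)(v + 2); at v=2 this is -48, so v increases.
u converges to its nearest critical value -3 (a local min of the u-part); v converges to 4. The iterate converges to (-3, 4).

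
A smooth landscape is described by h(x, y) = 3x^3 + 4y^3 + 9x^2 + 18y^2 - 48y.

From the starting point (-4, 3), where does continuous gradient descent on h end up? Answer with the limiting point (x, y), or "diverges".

diverges

h is separable, so gradient descent decouples: x follows -∂h/∂x, y follows -∂h/∂y.
∂h/∂x = 9x(x + 2); at x=-4 this is 72, so x decreases.
∂h/∂y = 12(y - 1)(y + 4); at y=3 this is 168, so y decreases.
The x-coordinate has no critical point in that direction and runs off to infinity.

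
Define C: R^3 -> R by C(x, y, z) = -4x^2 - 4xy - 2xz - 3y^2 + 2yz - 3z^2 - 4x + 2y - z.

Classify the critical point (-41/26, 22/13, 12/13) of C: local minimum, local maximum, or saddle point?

The Hessian is constant: H = [[-8, -4, -2], [-4, -6, 2], [-2, 2, -6]].
Leading principal minors: Δ₁ = -8, Δ₂ = 32, Δ₃ = -104.
The minors alternate sign starting negative (−, +, −), so H is negative definite: a local maximum.

local maximum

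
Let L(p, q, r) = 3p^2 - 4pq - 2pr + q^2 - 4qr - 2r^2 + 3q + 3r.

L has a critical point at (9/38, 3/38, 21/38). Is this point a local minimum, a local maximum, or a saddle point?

saddle point

The Hessian is constant: H = [[6, -4, -2], [-4, 2, -4], [-2, -4, -4]].
Leading principal minors: Δ₁ = 6, Δ₂ = -4, Δ₃ = -152.
The minors fit neither the all-positive nor the alternating-sign pattern, so H is indefinite: a saddle point.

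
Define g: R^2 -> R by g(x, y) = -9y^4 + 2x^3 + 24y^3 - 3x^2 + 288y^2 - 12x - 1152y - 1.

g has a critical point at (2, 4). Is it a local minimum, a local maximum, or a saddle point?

The mixed partial ∂²g/∂x∂y is 0, so the Hessian at any point is diag(g_xx, g_yy) = diag(6(2x - 1), 36(-3y^2 + 4y + 16)).
At (2, 4): H = diag(18, -576).
The eigenvalues have opposite signs, so H is indefinite: a saddle point.

saddle point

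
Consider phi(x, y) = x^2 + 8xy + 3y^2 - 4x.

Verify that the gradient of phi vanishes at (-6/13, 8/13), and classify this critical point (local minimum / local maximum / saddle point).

∇phi = (2x + 8y - 4, 8x + 6y); substituting (-6/13, 8/13) gives ∇phi = (0, 0), so (-6/13, 8/13) is indeed a critical point.
The Hessian of phi is constant: H = [[2, 8], [8, 6]].
det(H) = 2·6 − 8² = -52.
Since det(H) < 0, H is indefinite and the critical point is a saddle point.

saddle point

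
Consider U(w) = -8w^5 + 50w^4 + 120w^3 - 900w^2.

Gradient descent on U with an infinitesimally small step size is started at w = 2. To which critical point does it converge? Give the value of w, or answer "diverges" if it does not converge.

3

U'(w) = -40w(w - 5)(w - 3)(w + 3), so U'(2) = -1200.
Gradient descent moves in the -U' direction, i.e. w is increasing.
The nearest critical point in that direction is w = 3, where U'' = 1440 > 0 (a local minimum). The iterate converges there.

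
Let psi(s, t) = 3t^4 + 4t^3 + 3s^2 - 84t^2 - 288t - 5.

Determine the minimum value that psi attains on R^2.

psi(s,t) separates as P(s) + Q(t) − 5, so its minimum is min P + min Q − 5.
P'(s) = 6s vanishes at s ∈ {0}; Q'(t) = 12(t - 4)(t + 2)(t + 3) vanishes at t ∈ {-3, -2, 4}.
Local minima of P (where P''>0): P(0)=0. Local minima of Q: Q(-3)=243, Q(4)=-1472.
So the global minimum of psi is P(0) + Q(4) − 5 = 0 − 1472 − 5 = -1477, attained at (0, 4).

-1477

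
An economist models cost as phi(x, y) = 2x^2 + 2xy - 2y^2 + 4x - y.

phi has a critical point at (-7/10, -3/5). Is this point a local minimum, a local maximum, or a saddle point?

The Hessian of phi is constant: H = [[4, 2], [2, -4]].
det(H) = 4·(-4) − 2² = -20.
Since det(H) < 0, H is indefinite and the critical point is a saddle point.

saddle point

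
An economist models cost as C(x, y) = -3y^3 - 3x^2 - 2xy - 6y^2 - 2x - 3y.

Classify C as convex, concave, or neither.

neither

The term -3y^3 is cubic, so the Hessian is not constant.
∂²C/∂y² = -18y - 12, which takes both signs as y varies (negative for sufficiently large y). A diagonal entry of the Hessian changing sign means the Hessian is neither positive- nor negative-semidefinite on all of R^2.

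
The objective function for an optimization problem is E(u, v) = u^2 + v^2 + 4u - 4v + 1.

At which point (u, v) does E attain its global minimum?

(-2, 2)

E(u,v) separates as P(u) + Q(v) + 1, so its minimum is min P + min Q + 1.
P'(u) = 2u + 4 vanishes at u ∈ {-2}; Q'(v) = 2v - 4 vanishes at v ∈ {2}.
Local minima of P (where P''>0): P(-2)=-4. Local minima of Q: Q(2)=-4.
So the global minimum of E is P(-2) + Q(2) + 1 = -4 − 4 + 1 = -7, attained at (-2, 2).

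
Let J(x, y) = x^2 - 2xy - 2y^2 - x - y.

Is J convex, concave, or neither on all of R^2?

neither

J is quadratic, so its Hessian is the constant matrix H = [[2, -2], [-2, -4]].
det(H) = -12, tr(H) = -2.
det(H) < 0, so H is indefinite: neither convex nor concave.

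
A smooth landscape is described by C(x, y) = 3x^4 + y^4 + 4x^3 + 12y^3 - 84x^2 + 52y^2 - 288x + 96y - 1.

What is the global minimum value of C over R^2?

C(x,y) separates as P(x) + Q(y) − 1, so its minimum is min P + min Q − 1.
P'(x) = 12(x - 4)(x + 2)(x + 3) vanishes at x ∈ {-3, -2, 4}; Q'(y) = 4(y + 2)(y + 3)(y + 4) vanishes at y ∈ {-4, -3, -2}.
Local minima of P (where P''>0): P(-3)=243, P(4)=-1472. Local minima of Q: Q(-4)=-64, Q(-2)=-64.
So the global minimum of C is P(4) + Q(-4) − 1 = -1472 − 64 − 1 = -1537, attained at (4, -4).

-1537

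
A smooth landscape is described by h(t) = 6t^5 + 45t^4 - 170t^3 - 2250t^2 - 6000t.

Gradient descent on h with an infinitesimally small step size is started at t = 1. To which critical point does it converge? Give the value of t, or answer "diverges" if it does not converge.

5

h'(t) = 30(t - 5)(t + 2)(t + 4)(t + 5), so h'(1) = -10800.
Gradient descent moves in the -h' direction, i.e. t is increasing.
The nearest critical point in that direction is t = 5, where h'' = 18900 > 0 (a local minimum). The iterate converges there.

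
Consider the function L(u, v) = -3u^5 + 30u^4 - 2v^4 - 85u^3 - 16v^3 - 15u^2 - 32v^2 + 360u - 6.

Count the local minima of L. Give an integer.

2

L separates as a function of u plus a function of v, so ∇L=0 decouples.
∂L/∂u = -15(u - 4)(u - 3)(u - 2)(u + 1) = 0 at u ∈ {-1, 2, 3, 4}; ∂L/∂v = -8v(v + 2)(v + 4) = 0 at v ∈ {-4, -2, 0}.
The Hessian is diagonal: diag(L_uu, L_vv). Second derivatives: L_uu(-1)=900, L_uu(2)=-90, L_uu(3)=60, L_uu(4)=-150; L_vv(-4)=-64, L_vv(-2)=32, L_vv(0)=-64.
Local minima occur where both diagonal entries positive: (-1, -2), (3, -2). Count: 2.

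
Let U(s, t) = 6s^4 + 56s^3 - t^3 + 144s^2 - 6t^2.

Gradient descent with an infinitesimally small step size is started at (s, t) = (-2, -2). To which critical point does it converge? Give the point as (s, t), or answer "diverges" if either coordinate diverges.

(0, -4)

U is separable, so gradient descent decouples: s follows -∂U/∂s, t follows -∂U/∂t.
∂U/∂s = 24s(s + 3)(s + 4); at s=-2 this is -96, so s increases.
∂U/∂t = -3t(t + 4); at t=-2 this is 12, so t decreases.
s converges to its nearest critical value 0 (a local min of the s-part); t converges to -4. The iterate converges to (0, -4).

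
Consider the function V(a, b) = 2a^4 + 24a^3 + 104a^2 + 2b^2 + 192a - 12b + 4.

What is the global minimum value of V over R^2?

-142

V(a,b) separates as P(a) + Q(b) + 4, so its minimum is min P + min Q + 4.
P'(a) = 8(a + 2)(a + 3)(a + 4) vanishes at a ∈ {-4, -3, -2}; Q'(b) = 4b - 12 vanishes at b ∈ {3}.
Local minima of P (where P''>0): P(-4)=-128, P(-2)=-128. Local minima of Q: Q(3)=-18.
So the global minimum of V is P(-4) + Q(3) + 4 = -128 − 18 + 4 = -142, attained at (-4, 3).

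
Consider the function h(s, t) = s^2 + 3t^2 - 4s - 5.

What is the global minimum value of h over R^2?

-9

h(s,t) separates as P(s) + Q(t) − 5, so its minimum is min P + min Q − 5.
P'(s) = 2s - 4 vanishes at s ∈ {2}; Q'(t) = 6t vanishes at t ∈ {0}.
Local minima of P (where P''>0): P(2)=-4. Local minima of Q: Q(0)=0.
So the global minimum of h is P(2) + Q(0) − 5 = -4 + 0 − 5 = -9, attained at (2, 0).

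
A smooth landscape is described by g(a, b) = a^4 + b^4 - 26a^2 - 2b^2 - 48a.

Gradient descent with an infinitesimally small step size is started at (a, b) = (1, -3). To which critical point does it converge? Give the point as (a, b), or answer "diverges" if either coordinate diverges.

g is separable, so gradient descent decouples: a follows -∂g/∂a, b follows -∂g/∂b.
∂g/∂a = 4(a - 4)(a + 1)(a + 3); at a=1 this is -96, so a increases.
∂g/∂b = 4b(b - 1)(b + 1); at b=-3 this is -96, so b increases.
a converges to its nearest critical value 4 (a local min of the a-part); b converges to -1. The iterate converges to (4, -1).

(4, -1)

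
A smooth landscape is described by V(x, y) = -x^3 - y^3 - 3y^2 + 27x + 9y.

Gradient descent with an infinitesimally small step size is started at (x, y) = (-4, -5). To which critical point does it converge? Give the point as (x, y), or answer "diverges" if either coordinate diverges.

(-3, -3)

V is separable, so gradient descent decouples: x follows -∂V/∂x, y follows -∂V/∂y.
∂V/∂x = -3(x - 3)(x + 3); at x=-4 this is -21, so x increases.
∂V/∂y = -3(y - 1)(y + 3); at y=-5 this is -36, so y increases.
x converges to its nearest critical value -3 (a local min of the x-part); y converges to -3. The iterate converges to (-3, -3).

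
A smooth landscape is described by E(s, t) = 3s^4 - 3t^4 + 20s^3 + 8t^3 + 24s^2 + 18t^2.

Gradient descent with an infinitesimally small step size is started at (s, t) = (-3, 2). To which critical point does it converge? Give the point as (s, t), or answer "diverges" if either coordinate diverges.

E is separable, so gradient descent decouples: s follows -∂E/∂s, t follows -∂E/∂t.
∂E/∂s = 12s(s + 1)(s + 4); at s=-3 this is 72, so s decreases.
∂E/∂t = -12t(t - 3)(t + 1); at t=2 this is 72, so t decreases.
s converges to its nearest critical value -4 (a local min of the s-part); t converges to 0. The iterate converges to (-4, 0).

(-4, 0)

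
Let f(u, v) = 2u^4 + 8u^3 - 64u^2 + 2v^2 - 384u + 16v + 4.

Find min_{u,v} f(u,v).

-1564

f(u,v) separates as P(u) + Q(v) + 4, so its minimum is min P + min Q + 4.
P'(u) = 8(u - 4)(u + 3)(u + 4) vanishes at u ∈ {-4, -3, 4}; Q'(v) = 4v + 16 vanishes at v ∈ {-4}.
Local minima of P (where P''>0): P(-4)=512, P(4)=-1536. Local minima of Q: Q(-4)=-32.
So the global minimum of f is P(4) + Q(-4) + 4 = -1536 − 32 + 4 = -1564, attained at (4, -4).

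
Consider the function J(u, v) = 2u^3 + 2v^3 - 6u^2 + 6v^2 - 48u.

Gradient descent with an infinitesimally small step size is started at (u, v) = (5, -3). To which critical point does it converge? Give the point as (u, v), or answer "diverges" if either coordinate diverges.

diverges

J is separable, so gradient descent decouples: u follows -∂J/∂u, v follows -∂J/∂v.
∂J/∂u = 6(u - 4)(u + 2); at u=5 this is 42, so u decreases.
∂J/∂v = 6v(v + 2); at v=-3 this is 18, so v decreases.
The v-coordinate has no critical point in that direction and runs off to infinity.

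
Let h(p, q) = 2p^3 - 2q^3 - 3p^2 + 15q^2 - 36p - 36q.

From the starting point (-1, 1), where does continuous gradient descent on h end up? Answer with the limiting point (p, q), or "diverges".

h is separable, so gradient descent decouples: p follows -∂h/∂p, q follows -∂h/∂q.
∂h/∂p = 6(p - 3)(p + 2); at p=-1 this is -24, so p increases.
∂h/∂q = -6(q - 3)(q - 2); at q=1 this is -12, so q increases.
p converges to its nearest critical value 3 (a local min of the p-part); q converges to 2. The iterate converges to (3, 2).

(3, 2)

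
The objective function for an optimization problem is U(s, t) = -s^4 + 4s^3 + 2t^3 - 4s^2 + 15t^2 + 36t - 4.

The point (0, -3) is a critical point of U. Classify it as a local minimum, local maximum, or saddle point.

The mixed partial ∂²U/∂s∂t is 0, so the Hessian at any point is diag(U_ss, U_tt) = diag(4(-3s^2 + 6s - 2), 6(2t + 5)).
At (0, -3): H = diag(-8, -6).
Both eigenvalues are negative, so H is negative definite: a local maximum.

local maximum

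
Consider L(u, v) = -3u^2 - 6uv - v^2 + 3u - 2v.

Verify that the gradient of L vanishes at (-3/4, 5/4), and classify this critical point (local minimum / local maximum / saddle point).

∇L = (-6u - 6v + 3, -6u - 2v - 2); substituting (-3/4, 5/4) gives ∇L = (0, 0), so (-3/4, 5/4) is indeed a critical point.
The Hessian of L is constant: H = [[-6, -6], [-6, -2]].
det(H) = (-6)·(-2) − (-6)² = -24.
Since det(H) < 0, H is indefinite and the critical point is a saddle point.

saddle point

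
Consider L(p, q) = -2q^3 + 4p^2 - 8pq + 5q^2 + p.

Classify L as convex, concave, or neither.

The term -2q^3 is cubic, so the Hessian is not constant.
∂²L/∂q² = -12q + 10, which takes both signs as q varies (negative for sufficiently large q). A diagonal entry of the Hessian changing sign means the Hessian is neither positive- nor negative-semidefinite on all of R^2.

neither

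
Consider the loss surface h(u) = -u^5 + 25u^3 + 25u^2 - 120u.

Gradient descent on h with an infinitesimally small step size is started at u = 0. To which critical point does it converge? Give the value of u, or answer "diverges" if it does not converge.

h'(u) = -5(u - 4)(u - 1)(u + 2)(u + 3), so h'(0) = -120.
Gradient descent moves in the -h' direction, i.e. u is increasing.
The nearest critical point in that direction is u = 1, where h'' = 180 > 0 (a local minimum). The iterate converges there.

1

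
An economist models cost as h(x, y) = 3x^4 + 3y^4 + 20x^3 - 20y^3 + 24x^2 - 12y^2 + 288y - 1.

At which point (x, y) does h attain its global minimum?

h(x,y) separates as P(x) + Q(y) − 1, so its minimum is min P + min Q − 1.
P'(x) = 12x(x + 1)(x + 4) vanishes at x ∈ {-4, -1, 0}; Q'(y) = 12(y - 4)(y - 3)(y + 2) vanishes at y ∈ {-2, 3, 4}.
Local minima of P (where P''>0): P(-4)=-128, P(0)=0. Local minima of Q: Q(-2)=-416, Q(4)=448.
So the global minimum of h is P(-4) + Q(-2) − 1 = -128 − 416 − 1 = -545, attained at (-4, -2).

(-4, -2)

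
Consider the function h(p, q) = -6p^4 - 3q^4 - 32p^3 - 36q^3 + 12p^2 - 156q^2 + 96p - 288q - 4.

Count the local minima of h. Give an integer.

1

h separates as a function of p plus a function of q, so ∇h=0 decouples.
∂h/∂p = -24(p - 1)(p + 1)(p + 4) = 0 at p ∈ {-4, -1, 1}; ∂h/∂q = -12(q + 2)(q + 3)(q + 4) = 0 at q ∈ {-4, -3, -2}.
The Hessian is diagonal: diag(h_pp, h_qq). Second derivatives: h_pp(-4)=-360, h_pp(-1)=144, h_pp(1)=-240; h_qq(-4)=-24, h_qq(-3)=12, h_qq(-2)=-24.
Local minima occur where both diagonal entries positive: (-1, -3). Count: 1.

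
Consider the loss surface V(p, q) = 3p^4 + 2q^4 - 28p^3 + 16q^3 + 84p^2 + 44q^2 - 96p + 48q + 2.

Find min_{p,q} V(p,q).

-80

V(p,q) separates as A(p) + B(q) + 2, so its minimum is min A + min B + 2.
A'(p) = 12(p - 4)(p - 2)(p - 1) vanishes at p ∈ {1, 2, 4}; B'(q) = 8(q + 1)(q + 2)(q + 3) vanishes at q ∈ {-3, -2, -1}.
Local minima of A (where A''>0): A(1)=-37, A(4)=-64. Local minima of B: B(-3)=-18, B(-1)=-18.
So the global minimum of V is A(4) + B(-3) + 2 = -64 − 18 + 2 = -80, attained at (4, -3).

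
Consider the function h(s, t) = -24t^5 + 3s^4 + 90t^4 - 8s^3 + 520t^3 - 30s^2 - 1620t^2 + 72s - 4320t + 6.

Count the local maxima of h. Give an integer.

h separates as a function of s plus a function of t, so ∇h=0 decouples.
∂h/∂s = 12(s - 3)(s - 1)(s + 2) = 0 at s ∈ {-2, 1, 3}; ∂h/∂t = -120(t - 4)(t - 3)(t + 1)(t + 3) = 0 at t ∈ {-3, -1, 3, 4}.
The Hessian is diagonal: diag(h_ss, h_tt). Second derivatives: h_ss(-2)=180, h_ss(1)=-72, h_ss(3)=120; h_tt(-3)=10080, h_tt(-1)=-4800, h_tt(3)=2880, h_tt(4)=-4200.
Local maxima occur where both diagonal entries negative: (1, -1), (1, 4). Count: 2.

2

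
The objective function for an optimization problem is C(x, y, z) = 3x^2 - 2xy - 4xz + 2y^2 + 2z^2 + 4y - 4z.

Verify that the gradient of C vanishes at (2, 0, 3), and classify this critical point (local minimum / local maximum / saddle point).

∇C = (6x - 2y - 4z, -2x + 4y + 4, -4x + 4z - 4); substituting (2, 0, 3) gives ∇C = (0, 0, 0), so (2, 0, 3) is indeed a critical point.
The Hessian is constant: H = [[6, -2, -4], [-2, 4, 0], [-4, 0, 4]].
Leading principal minors: Δ₁ = 6, Δ₂ = 20, Δ₃ = 16.
All leading minors are positive, so H is positive definite: a local minimum.

local minimum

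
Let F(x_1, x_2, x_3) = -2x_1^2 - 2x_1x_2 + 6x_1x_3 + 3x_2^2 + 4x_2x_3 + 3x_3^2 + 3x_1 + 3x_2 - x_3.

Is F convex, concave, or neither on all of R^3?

neither

F is quadratic, so its Hessian is the constant matrix H = [[-4, -2, 6], [-2, 6, 4], [6, 4, 6]].
Leading principal minors: -4, -28, -416.
Neither pattern holds ⇒ H is indefinite ⇒ neither convex nor concave.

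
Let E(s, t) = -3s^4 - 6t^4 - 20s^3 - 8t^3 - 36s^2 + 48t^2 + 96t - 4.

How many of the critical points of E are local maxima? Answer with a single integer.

4

E separates as a function of s plus a function of t, so ∇E=0 decouples.
∂E/∂s = -12s(s + 2)(s + 3) = 0 at s ∈ {-3, -2, 0}; ∂E/∂t = -24(t - 2)(t + 1)(t + 2) = 0 at t ∈ {-2, -1, 2}.
The Hessian is diagonal: diag(E_ss, E_tt). Second derivatives: E_ss(-3)=-36, E_ss(-2)=24, E_ss(0)=-72; E_tt(-2)=-96, E_tt(-1)=72, E_tt(2)=-288.
Local maxima occur where both diagonal entries negative: (-3, -2), (-3, 2), (0, -2), (0, 2). Count: 4.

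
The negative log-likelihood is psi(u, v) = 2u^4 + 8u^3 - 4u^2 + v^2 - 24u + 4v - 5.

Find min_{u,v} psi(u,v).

-27

psi(u,v) separates as P(u) + Q(v) − 5, so its minimum is min P + min Q − 5.
P'(u) = 8(u - 1)(u + 1)(u + 3) vanishes at u ∈ {-3, -1, 1}; Q'(v) = 2v + 4 vanishes at v ∈ {-2}.
Local minima of P (where P''>0): P(-3)=-18, P(1)=-18. Local minima of Q: Q(-2)=-4.
So the global minimum of psi is P(-3) + Q(-2) − 5 = -18 − 4 − 5 = -27, attained at (-3, -2).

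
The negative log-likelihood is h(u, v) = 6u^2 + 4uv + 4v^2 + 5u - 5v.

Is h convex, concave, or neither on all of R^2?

h is quadratic, so its Hessian is the constant matrix H = [[12, 4], [4, 8]].
det(H) = 80, tr(H) = 20.
det(H) > 0 and tr(H) > 0, so H is positive definite everywhere: convex.

convex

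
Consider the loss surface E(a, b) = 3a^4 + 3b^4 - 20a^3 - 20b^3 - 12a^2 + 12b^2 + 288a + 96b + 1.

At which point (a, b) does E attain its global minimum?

E(a,b) separates as P(a) + Q(b) + 1, so its minimum is min P + min Q + 1.
P'(a) = 12(a - 4)(a - 3)(a + 2) vanishes at a ∈ {-2, 3, 4}; Q'(b) = 12(b - 4)(b - 2)(b + 1) vanishes at b ∈ {-1, 2, 4}.
Local minima of P (where P''>0): P(-2)=-416, P(4)=448. Local minima of Q: Q(-1)=-61, Q(4)=64.
So the global minimum of E is P(-2) + Q(-1) + 1 = -416 − 61 + 1 = -476, attained at (-2, -1).

(-2, -1)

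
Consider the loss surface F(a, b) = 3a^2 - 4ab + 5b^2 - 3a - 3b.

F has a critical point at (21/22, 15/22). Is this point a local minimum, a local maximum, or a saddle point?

local minimum

The Hessian of F is constant: H = [[6, -4], [-4, 10]].
det(H) = 6·10 − (-4)² = 44.
det(H) > 0 and tr(H) = 16 > 0, so H is positive definite and the point is a local minimum.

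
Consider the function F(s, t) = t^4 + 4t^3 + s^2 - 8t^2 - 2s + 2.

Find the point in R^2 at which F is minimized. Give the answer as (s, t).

(1, -4)

F(s,t) separates as P(s) + Q(t) + 2, so its minimum is min P + min Q + 2.
P'(s) = 2s - 2 vanishes at s ∈ {1}; Q'(t) = 4t(t - 1)(t + 4) vanishes at t ∈ {-4, 0, 1}.
Local minima of P (where P''>0): P(1)=-1. Local minima of Q: Q(-4)=-128, Q(1)=-3.
So the global minimum of F is P(1) + Q(-4) + 2 = -1 − 128 + 2 = -127, attained at (1, -4).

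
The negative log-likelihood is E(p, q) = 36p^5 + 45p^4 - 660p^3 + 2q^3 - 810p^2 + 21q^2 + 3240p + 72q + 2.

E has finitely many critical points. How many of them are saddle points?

E separates as a function of p plus a function of q, so ∇E=0 decouples.
∂E/∂p = 180(p - 3)(p - 1)(p + 2)(p + 3) = 0 at p ∈ {-3, -2, 1, 3}; ∂E/∂q = 6(q + 3)(q + 4) = 0 at q ∈ {-4, -3}.
The Hessian is diagonal: diag(E_pp, E_qq). Second derivatives: E_pp(-3)=-4320, E_pp(-2)=2700, E_pp(1)=-4320, E_pp(3)=10800; E_qq(-4)=-6, E_qq(-3)=6.
Saddle points occur where the two diagonal entries have opposite signs: (-3, -3), (-2, -4), (1, -3), (3, -4). Count: 4.

4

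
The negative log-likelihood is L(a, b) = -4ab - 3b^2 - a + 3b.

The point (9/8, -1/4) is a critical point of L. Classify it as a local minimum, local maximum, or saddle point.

saddle point

The Hessian of L is constant: H = [[0, -4], [-4, -6]].
det(H) = 0·(-6) − (-4)² = -16.
Since det(H) < 0, H is indefinite and the critical point is a saddle point.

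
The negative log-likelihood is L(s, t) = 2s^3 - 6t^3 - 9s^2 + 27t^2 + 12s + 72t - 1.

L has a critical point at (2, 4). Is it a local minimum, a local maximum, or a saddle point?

saddle point

The mixed partial ∂²L/∂s∂t is 0, so the Hessian at any point is diag(L_ss, L_tt) = diag(6(2s - 3), 18(-2t + 3)).
At (2, 4): H = diag(6, -90).
The eigenvalues have opposite signs, so H is indefinite: a saddle point.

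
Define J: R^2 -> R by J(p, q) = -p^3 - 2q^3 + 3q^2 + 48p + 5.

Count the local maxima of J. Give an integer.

1

J separates as a function of p plus a function of q, so ∇J=0 decouples.
∂J/∂p = -3(p - 4)(p + 4) = 0 at p ∈ {-4, 4}; ∂J/∂q = -6q(q - 1) = 0 at q ∈ {0, 1}.
The Hessian is diagonal: diag(J_pp, J_qq). Second derivatives: J_pp(-4)=24, J_pp(4)=-24; J_qq(0)=6, J_qq(1)=-6.
Local maxima occur where both diagonal entries negative: (4, 1). Count: 1.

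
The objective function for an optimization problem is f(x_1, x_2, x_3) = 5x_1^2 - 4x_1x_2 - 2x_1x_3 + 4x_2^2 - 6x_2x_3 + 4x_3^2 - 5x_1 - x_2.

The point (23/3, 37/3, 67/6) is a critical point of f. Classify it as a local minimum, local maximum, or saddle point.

local minimum

The Hessian is constant: H = [[10, -4, -2], [-4, 8, -6], [-2, -6, 8]].
Leading principal minors: Δ₁ = 10, Δ₂ = 64, Δ₃ = 24.
All leading minors are positive, so H is positive definite: a local minimum.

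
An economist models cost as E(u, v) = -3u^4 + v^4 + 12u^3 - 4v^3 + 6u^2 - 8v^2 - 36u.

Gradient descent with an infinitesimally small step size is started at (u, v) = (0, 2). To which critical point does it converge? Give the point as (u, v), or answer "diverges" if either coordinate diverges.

E is separable, so gradient descent decouples: u follows -∂E/∂u, v follows -∂E/∂v.
∂E/∂u = -12(u - 3)(u - 1)(u + 1); at u=0 this is -36, so u increases.
∂E/∂v = 4v(v - 4)(v + 1); at v=2 this is -48, so v increases.
u converges to its nearest critical value 1 (a local min of the u-part); v converges to 4. The iterate converges to (1, 4).

(1, 4)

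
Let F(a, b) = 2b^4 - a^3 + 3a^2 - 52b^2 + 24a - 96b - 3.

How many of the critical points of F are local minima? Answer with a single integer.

2

F separates as a function of a plus a function of b, so ∇F=0 decouples.
∂F/∂a = -3(a - 4)(a + 2) = 0 at a ∈ {-2, 4}; ∂F/∂b = 8(b - 4)(b + 1)(b + 3) = 0 at b ∈ {-3, -1, 4}.
The Hessian is diagonal: diag(F_aa, F_bb). Second derivatives: F_aa(-2)=18, F_aa(4)=-18; F_bb(-3)=112, F_bb(-1)=-80, F_bb(4)=280.
Local minima occur where both diagonal entries positive: (-2, -3), (-2, 4). Count: 2.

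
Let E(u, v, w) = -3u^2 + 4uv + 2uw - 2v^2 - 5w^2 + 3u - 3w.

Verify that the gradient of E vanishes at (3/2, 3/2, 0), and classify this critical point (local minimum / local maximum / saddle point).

∇E = (-6u + 4v + 2w + 3, 4u - 4v, 2u - 10w - 3); substituting (3/2, 3/2, 0) gives ∇E = (0, 0, 0), so (3/2, 3/2, 0) is indeed a critical point.
The Hessian is constant: H = [[-6, 4, 2], [4, -4, 0], [2, 0, -10]].
Leading principal minors: Δ₁ = -6, Δ₂ = 8, Δ₃ = -64.
The minors alternate sign starting negative (−, +, −), so H is negative definite: a local maximum.

local maximum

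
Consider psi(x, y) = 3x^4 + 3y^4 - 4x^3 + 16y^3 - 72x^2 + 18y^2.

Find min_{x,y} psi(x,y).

psi(x,y) separates as P(x) + Q(y), so its minimum is min P + min Q.
P'(x) = 12x(x - 4)(x + 3) vanishes at x ∈ {-3, 0, 4}; Q'(y) = 12y(y + 1)(y + 3) vanishes at y ∈ {-3, -1, 0}.
Local minima of P (where P''>0): P(-3)=-297, P(4)=-640. Local minima of Q: Q(-3)=-27, Q(0)=0.
So the global minimum of psi is P(4) + Q(-3) = -640 − 27 = -667, attained at (4, -3).

-667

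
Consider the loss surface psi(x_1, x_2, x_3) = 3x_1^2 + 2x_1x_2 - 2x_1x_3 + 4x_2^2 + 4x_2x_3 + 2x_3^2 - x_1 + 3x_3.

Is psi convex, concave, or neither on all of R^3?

psi is quadratic, so its Hessian is the constant matrix H = [[6, 2, -2], [2, 8, 4], [-2, 4, 4]].
Leading principal minors: 6, 44, 16.
All positive ⇒ H ≻ 0 ⇒ convex.

convex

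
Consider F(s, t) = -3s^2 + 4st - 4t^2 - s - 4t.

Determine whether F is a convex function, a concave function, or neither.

F is quadratic, so its Hessian is the constant matrix H = [[-6, 4], [4, -8]].
det(H) = 32, tr(H) = -14.
det(H) > 0 and tr(H) < 0, so H is negative definite everywhere: concave.

concave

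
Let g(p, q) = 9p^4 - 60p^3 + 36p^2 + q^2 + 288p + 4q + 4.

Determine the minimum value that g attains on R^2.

g(p,q) separates as A(p) + B(q) + 4, so its minimum is min A + min B + 4.
A'(p) = 36(p - 4)(p - 2)(p + 1) vanishes at p ∈ {-1, 2, 4}; B'(q) = 2q + 4 vanishes at q ∈ {-2}.
Local minima of A (where A''>0): A(-1)=-183, A(4)=192. Local minima of B: B(-2)=-4.
So the global minimum of g is A(-1) + B(-2) + 4 = -183 − 4 + 4 = -183, attained at (-1, -2).

-183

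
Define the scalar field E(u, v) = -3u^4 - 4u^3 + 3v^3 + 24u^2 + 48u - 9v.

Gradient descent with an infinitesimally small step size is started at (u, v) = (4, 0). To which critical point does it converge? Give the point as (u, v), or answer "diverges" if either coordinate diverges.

E is separable, so gradient descent decouples: u follows -∂E/∂u, v follows -∂E/∂v.
∂E/∂u = -12(u - 2)(u + 1)(u + 2); at u=4 this is -720, so u increases.
∂E/∂v = 9(v - 1)(v + 1); at v=0 this is -9, so v increases.
The u-coordinate has no critical point in that direction and runs off to infinity.

diverges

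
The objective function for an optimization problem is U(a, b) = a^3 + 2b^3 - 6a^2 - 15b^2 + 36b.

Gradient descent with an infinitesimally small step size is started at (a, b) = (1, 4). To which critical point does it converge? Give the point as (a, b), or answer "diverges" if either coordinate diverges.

U is separable, so gradient descent decouples: a follows -∂U/∂a, b follows -∂U/∂b.
∂U/∂a = 3a(a - 4); at a=1 this is -9, so a increases.
∂U/∂b = 6(b - 3)(b - 2); at b=4 this is 12, so b decreases.
a converges to its nearest critical value 4 (a local min of the a-part); b converges to 3. The iterate converges to (4, 3).

(4, 3)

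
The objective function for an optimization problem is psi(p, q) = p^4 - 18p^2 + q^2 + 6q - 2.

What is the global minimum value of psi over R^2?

psi(p,q) separates as A(p) + B(q) − 2, so its minimum is min A + min B − 2.
A'(p) = 4p(p - 3)(p + 3) vanishes at p ∈ {-3, 0, 3}; B'(q) = 2q + 6 vanishes at q ∈ {-3}.
Local minima of A (where A''>0): A(-3)=-81, A(3)=-81. Local minima of B: B(-3)=-9.
So the global minimum of psi is A(-3) + B(-3) − 2 = -81 − 9 − 2 = -92, attained at (-3, -3).

-92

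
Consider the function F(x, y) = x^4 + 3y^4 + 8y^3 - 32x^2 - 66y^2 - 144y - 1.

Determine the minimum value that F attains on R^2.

-824

F(x,y) separates as P(x) + Q(y) − 1, so its minimum is min P + min Q − 1.
P'(x) = 4x(x - 4)(x + 4) vanishes at x ∈ {-4, 0, 4}; Q'(y) = 12(y - 3)(y + 1)(y + 4) vanishes at y ∈ {-4, -1, 3}.
Local minima of P (where P''>0): P(-4)=-256, P(4)=-256. Local minima of Q: Q(-4)=-224, Q(3)=-567.
So the global minimum of F is P(-4) + Q(3) − 1 = -256 − 567 − 1 = -824, attained at (-4, 3).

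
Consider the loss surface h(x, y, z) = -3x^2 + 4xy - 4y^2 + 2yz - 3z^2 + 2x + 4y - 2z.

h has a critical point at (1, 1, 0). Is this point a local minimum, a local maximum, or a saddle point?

The Hessian is constant: H = [[-6, 4, 0], [4, -8, 2], [0, 2, -6]].
Leading principal minors: Δ₁ = -6, Δ₂ = 32, Δ₃ = -168.
The minors alternate sign starting negative (−, +, −), so H is negative definite: a local maximum.

local maximum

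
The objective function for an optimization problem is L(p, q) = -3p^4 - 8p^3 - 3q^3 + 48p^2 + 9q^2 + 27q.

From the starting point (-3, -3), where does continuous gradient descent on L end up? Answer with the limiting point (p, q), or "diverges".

(0, -1)

L is separable, so gradient descent decouples: p follows -∂L/∂p, q follows -∂L/∂q.
∂L/∂p = -12p(p - 2)(p + 4); at p=-3 this is -180, so p increases.
∂L/∂q = -9(q - 3)(q + 1); at q=-3 this is -108, so q increases.
p converges to its nearest critical value 0 (a local min of the p-part); q converges to -1. The iterate converges to (0, -1).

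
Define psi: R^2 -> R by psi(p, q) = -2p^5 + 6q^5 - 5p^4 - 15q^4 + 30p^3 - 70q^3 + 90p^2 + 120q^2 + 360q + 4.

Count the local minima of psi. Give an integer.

psi separates as a function of p plus a function of q, so ∇psi=0 decouples.
∂psi/∂p = -10p(p - 3)(p + 2)(p + 3) = 0 at p ∈ {-3, -2, 0, 3}; ∂psi/∂q = 30(q - 3)(q - 2)(q + 1)(q + 2) = 0 at q ∈ {-2, -1, 2, 3}.
The Hessian is diagonal: diag(psi_pp, psi_qq). Second derivatives: psi_pp(-3)=180, psi_pp(-2)=-100, psi_pp(0)=180, psi_pp(3)=-900; psi_qq(-2)=-600, psi_qq(-1)=360, psi_qq(2)=-360, psi_qq(3)=600.
Local minima occur where both diagonal entries positive: (-3, -1), (-3, 3), (0, -1), (0, 3). Count: 4.

4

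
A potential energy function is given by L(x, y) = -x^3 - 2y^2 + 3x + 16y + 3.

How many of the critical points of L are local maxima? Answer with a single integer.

1

L separates as a function of x plus a function of y, so ∇L=0 decouples.
∂L/∂x = -3(x - 1)(x + 1) = 0 at x ∈ {-1, 1}; ∂L/∂y = -4(y - 4) = 0 at y ∈ {4}.
The Hessian is diagonal: diag(L_xx, L_yy). Second derivatives: L_xx(-1)=6, L_xx(1)=-6; L_yy(4)=-4.
Local maxima occur where both diagonal entries negative: (1, 4). Count: 1.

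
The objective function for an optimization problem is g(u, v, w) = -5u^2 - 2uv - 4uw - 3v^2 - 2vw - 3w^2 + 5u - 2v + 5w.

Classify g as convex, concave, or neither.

g is quadratic, so its Hessian is the constant matrix H = [[-10, -2, -4], [-2, -6, -2], [-4, -2, -6]].
Leading principal minors: -10, 56, -232.
Signs alternate −, +, − ⇒ H ≺ 0 ⇒ concave.

concave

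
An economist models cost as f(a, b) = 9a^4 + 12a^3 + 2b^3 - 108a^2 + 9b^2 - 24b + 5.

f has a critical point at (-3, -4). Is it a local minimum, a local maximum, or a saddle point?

saddle point

The mixed partial ∂²f/∂a∂b is 0, so the Hessian at any point is diag(f_aa, f_bb) = diag(36(3a^2 + 2a - 6), 6(2b + 3)).
At (-3, -4): H = diag(540, -30).
The eigenvalues have opposite signs, so H is indefinite: a saddle point.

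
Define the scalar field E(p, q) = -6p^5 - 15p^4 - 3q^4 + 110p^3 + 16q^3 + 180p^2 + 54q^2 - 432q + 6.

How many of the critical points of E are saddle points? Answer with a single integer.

E separates as a function of p plus a function of q, so ∇E=0 decouples.
∂E/∂p = -30p(p - 3)(p + 1)(p + 4) = 0 at p ∈ {-4, -1, 0, 3}; ∂E/∂q = -12(q - 4)(q - 3)(q + 3) = 0 at q ∈ {-3, 3, 4}.
The Hessian is diagonal: diag(E_pp, E_qq). Second derivatives: E_pp(-4)=2520, E_pp(-1)=-360, E_pp(0)=360, E_pp(3)=-2520; E_qq(-3)=-504, E_qq(3)=72, E_qq(4)=-84.
Saddle points occur where the two diagonal entries have opposite signs: (-4, -3), (-4, 4), (-1, 3), (0, -3), (0, 4), (3, 3). Count: 6.

6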